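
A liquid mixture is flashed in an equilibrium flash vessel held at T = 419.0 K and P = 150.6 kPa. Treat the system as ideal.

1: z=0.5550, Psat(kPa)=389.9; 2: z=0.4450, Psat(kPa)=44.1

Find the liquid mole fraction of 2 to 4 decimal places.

Raoult's law: Kᵢ = Pᵢˢᵃᵗ/P = Pᵢˢᵃᵗ/150.6.
  K_1 = 389.9/150.6 = 2.588977, K_2 = 44.1/150.6 = 0.292829
Material balance + equilibrium reduce to Σ zᵢ(Kᵢ−1)/(1+V/F(Kᵢ−1)) = 0.
Feasibility: ΣzᵢKᵢ = 1.5672, Σzᵢ/Kᵢ = 1.7340 — both > 1, two phases present.
Binary case is linear: z₁(K₁−1)(1+V/F(K₂−1)) + z₂(K₂−1)(1+V/F(K₁−1)) = 0
⇒ V/F = [z₁(K₁−1)+z₂(K₂−1)] / [−(K₁−1)(K₂−1)] = 0.56719/1.12368 = 0.5048
Compositions from xᵢ = zᵢ/(1+V/F(Kᵢ−1)), yᵢ = Kᵢxᵢ:
  1: x = 0.3080, y = 0.7974
  2: x = 0.6920, y = 0.2026

x_2 = 0.6920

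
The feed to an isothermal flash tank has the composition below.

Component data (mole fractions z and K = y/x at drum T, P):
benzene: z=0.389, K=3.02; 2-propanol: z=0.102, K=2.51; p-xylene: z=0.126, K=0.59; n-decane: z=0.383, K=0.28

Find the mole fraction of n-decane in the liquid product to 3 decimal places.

Iterate (Newton) starting at V/F = 0.5:
  V/F = 0.500: g = -0.0172, g' = -0.987 → V/F = 0.483
Converged at V/F = 0.483.
Compositions from xᵢ = zᵢ/(1+V/F(Kᵢ−1)), yᵢ = Kᵢxᵢ:
  benzene: x = 0.197, y = 0.595
  2-propanol: x = 0.059, y = 0.148
  p-xylene: x = 0.157, y = 0.093
  n-decane: x = 0.587, y = 0.164

x_n-decane = 0.587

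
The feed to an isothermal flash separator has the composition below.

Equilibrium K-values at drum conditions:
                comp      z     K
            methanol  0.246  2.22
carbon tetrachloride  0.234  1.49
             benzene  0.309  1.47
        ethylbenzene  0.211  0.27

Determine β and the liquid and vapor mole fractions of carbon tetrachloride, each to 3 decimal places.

β = 0.760, x_carbon tetrachloride = 0.170, y_carbon tetrachloride = 0.254

Let β = V/F and solve Σ zᵢ(Kᵢ−1)/(1+β(Kᵢ−1)) = 0.
Check two-phase: ΣzᵢKᵢ = 1.406 > 1 and Σzᵢ/Kᵢ = 1.260 > 1, so g(0) = 0.406 > 0 and g(1) = -0.260 < 0.
Newton iteration, β⁰ = 0.65:
  β = 0.650: g = 0.0725, g' = -0.593 → β = 0.772
  β = 0.772: g = -0.0087, g' = -0.754 → β = 0.761
  β = 0.761: g = -0.0001, g' = -0.734 → β = 0.760
Converged at β = 0.760.
Compositions from xᵢ = zᵢ/(1+β(Kᵢ−1)), yᵢ = Kᵢxᵢ:
  methanol: x = 0.128, y = 0.283
  carbon tetrachloride: x = 0.170, y = 0.254
  benzene: x = 0.228, y = 0.335
  ethylbenzene: x = 0.474, y = 0.128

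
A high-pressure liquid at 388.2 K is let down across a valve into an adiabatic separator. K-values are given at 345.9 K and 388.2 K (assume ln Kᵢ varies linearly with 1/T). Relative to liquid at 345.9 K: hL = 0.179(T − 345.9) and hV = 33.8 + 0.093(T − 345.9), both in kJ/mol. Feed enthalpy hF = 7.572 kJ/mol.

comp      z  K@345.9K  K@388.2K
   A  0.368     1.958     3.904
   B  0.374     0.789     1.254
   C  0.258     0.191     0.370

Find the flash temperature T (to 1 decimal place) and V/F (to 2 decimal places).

Adiabatic flash: solve Rachford–Rice at each trial T, then check hF = ψ·hV(T) + (1−ψ)·hL(T).
  T = 345.9 K: K = (1.958, 0.789, 0.191), RR gives ψ = 0.128, H_out = 4.333 kJ/mol
  T = 388.2 K: K = (3.904, 1.254, 0.370), RR gives ψ = 0.897, H_out = 34.630 kJ/mol
  T = 367.0 K: K = (2.818, 1.008, 0.271), RR gives ψ = 0.583, H_out = 22.437 kJ/mol
  T = 356.4 K: K = (2.360, 0.894, 0.228), RR gives ψ = 0.392, H_out = 14.761 kJ/mol
  T = 351.1 K: K = (2.151, 0.840, 0.209), RR gives ψ = 0.272, H_out = 10.003 kJ/mol
  T = 348.5 K: K = (2.053, 0.814, 0.200), RR gives ψ = 0.204, H_out = 7.320 kJ/mol
  T = 349.8 K: K = (2.101, 0.827, 0.204), RR gives ψ = 0.239, H_out = 8.695 kJ/mol
Linear interpolation between T = 348.5 (H_out = 7.320) and T = 349.8 (H_out = 8.695) on hF = 7.572 gives T ≈ 348.7 K, at which ψ = 0.21.

T = 348.7 K, V/F = 0.21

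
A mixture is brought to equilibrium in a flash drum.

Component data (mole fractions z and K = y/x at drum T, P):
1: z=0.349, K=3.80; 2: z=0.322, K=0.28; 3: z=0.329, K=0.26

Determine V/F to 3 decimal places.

Iterate (Newton) starting at V/F = 0.62:
  V/F = 0.620: g = -0.5115, g' = -1.525 → V/F = 0.285
  V/F = 0.285: g = -0.0563, g' = -1.400 → V/F = 0.244
  V/F = 0.244: g = 0.0015, g' = -1.479 → V/F = 0.245
Converged at V/F = 0.245.

V/F = 0.245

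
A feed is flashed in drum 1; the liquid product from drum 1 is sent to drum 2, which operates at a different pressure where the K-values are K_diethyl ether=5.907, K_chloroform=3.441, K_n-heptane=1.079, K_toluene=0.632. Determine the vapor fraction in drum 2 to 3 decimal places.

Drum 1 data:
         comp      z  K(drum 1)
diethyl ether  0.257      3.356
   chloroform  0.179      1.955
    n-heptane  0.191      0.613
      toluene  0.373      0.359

V/F (drum 2) = 0.741

Drum 1:
Newton iteration, ψ₁⁰ = 0.38:
  ψ₁ = 0.380: g = 0.0422, g' = -0.792 → ψ₁ = 0.433
  ψ₁ = 0.433: g = 0.0008, g' = -0.766 → ψ₁ = 0.434
Converged at ψ₁ = 0.434.
Drum-1 compositions:
  diethyl ether: x = 0.127, y = 0.426
  chloroform: x = 0.127, y = 0.247
  n-heptane: x = 0.230, y = 0.141
  toluene: x = 0.517, y = 0.186
Drum-2 feed = drum-1 liquid: z₂ = (0.1270, 0.1265, 0.2296, 0.5168).
Drum 2:
Material balance + equilibrium reduce to Σ zᵢ(Kᵢ−1)/(1+ψ₂(Kᵢ−1)) = 0.
g(0) = ΣzᵢKᵢ − 1 = 0.760 and g(1) = 1 − Σzᵢ/Kᵢ = -0.089, so a root lies in (0, 1).
Newton iteration, ψ₂⁰ = 0.3:
  ψ₂ = 0.300: g = 0.2344, g' = -0.842 → ψ₂ = 0.578
  ψ₂ = 0.578: g = 0.0661, g' = -0.451 → ψ₂ = 0.725
  ψ₂ = 0.725: g = 0.0060, g' = -0.377 → ψ₂ = 0.741
Converged at ψ₂ = 0.741.
  diethyl ether: x = 0.027, y = 0.162
  chloroform: x = 0.045, y = 0.155
  n-heptane: x = 0.217, y = 0.234
  toluene: x = 0.711, y = 0.449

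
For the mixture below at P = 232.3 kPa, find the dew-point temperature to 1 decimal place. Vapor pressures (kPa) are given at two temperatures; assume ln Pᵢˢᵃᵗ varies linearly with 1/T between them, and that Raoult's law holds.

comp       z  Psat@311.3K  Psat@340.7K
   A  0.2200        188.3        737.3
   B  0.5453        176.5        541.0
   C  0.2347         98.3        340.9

T = 321.3 K

Dew-point temperature: Σzᵢ·P/Pᵢˢᵃᵗ(T) = 1. Interpolate ln Pᵢˢᵃᵗ = aᵢ + bᵢ/T.
  T = 311.3 K: ΣzᵢP/Pᵢˢᵃᵗ = 1.5437
  T = 340.7 K: ΣzᵢP/Pᵢˢᵃᵗ = 0.4634
  T = 326.0 K: ΣzᵢP/Pᵢˢᵃᵗ = 0.8223
  T = 318.6 K: ΣzᵢP/Pᵢˢᵃᵗ = 1.1206
  T = 322.3 K: ΣzᵢP/Pᵢˢᵃᵗ = 0.9582
  T = 320.5 K: ΣzᵢP/Pᵢˢᵃᵗ = 1.0335
Interpolating between 320.5 K and 322.3 K gives T ≈ 321.3 K.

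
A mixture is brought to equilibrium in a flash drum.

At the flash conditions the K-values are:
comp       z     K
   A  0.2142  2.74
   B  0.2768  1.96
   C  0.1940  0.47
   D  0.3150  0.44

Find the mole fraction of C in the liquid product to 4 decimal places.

x_C = 0.2620

Let ψ = V/F and solve Σ zᵢ(Kᵢ−1)/(1+ψ(Kᵢ−1)) = 0.
Check two-phase: ΣzᵢKᵢ = 1.3592 > 1 and Σzᵢ/Kᵢ = 1.3481 > 1, so g(0) = 0.3592 > 0 and g(1) = -0.3481 < 0.
Iterate (Newton) starting at ψ = 0.5:
  ψ = 0.5000: g = -0.00604, g' = -0.5933 → ψ = 0.4898
Converged at ψ = 0.4898.
Compositions from xᵢ = zᵢ/(1+ψ(Kᵢ−1)), yᵢ = Kᵢxᵢ:
  A: x = 0.1156, y = 0.3169
  B: x = 0.1883, y = 0.3690
  C: x = 0.2620, y = 0.1232
  D: x = 0.4341, y = 0.1910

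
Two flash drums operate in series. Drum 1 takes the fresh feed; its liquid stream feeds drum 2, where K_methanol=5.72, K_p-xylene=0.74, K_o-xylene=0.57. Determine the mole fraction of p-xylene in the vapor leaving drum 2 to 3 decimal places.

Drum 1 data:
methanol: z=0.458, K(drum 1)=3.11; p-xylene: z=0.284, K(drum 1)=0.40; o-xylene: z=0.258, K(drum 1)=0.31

y_p-xylene (drum 2) = 0.333

Drum 1:
Let ψ₁ = V/F and solve Σ zᵢ(Kᵢ−1)/(1+ψ₁(Kᵢ−1)) = 0.
Feasibility: ΣzᵢKᵢ = 1.618, Σzᵢ/Kᵢ = 1.690 — both > 1, two phases present.
Newton iteration, ψ₁⁰ = 0.5:
  ψ₁ = 0.500: g = -0.0450, g' = -0.978 → ψ₁ = 0.454
Converged at ψ₁ = 0.454.
Drum-1 compositions:
  methanol: x = 0.234, y = 0.727
  p-xylene: x = 0.390, y = 0.156
  o-xylene: x = 0.376, y = 0.116
Drum-2 feed = drum-1 liquid: z₂ = (0.2339, 0.3904, 0.3757).
Drum 2:
Newton iteration, ψ₂⁰ = 0.5:
  ψ₂ = 0.500: g = 0.0061, g' = -0.609 → ψ₂ = 0.510
Converged at ψ₂ = 0.510.
  methanol: x = 0.069, y = 0.393
  p-xylene: x = 0.450, y = 0.333
  o-xylene: x = 0.481, y = 0.274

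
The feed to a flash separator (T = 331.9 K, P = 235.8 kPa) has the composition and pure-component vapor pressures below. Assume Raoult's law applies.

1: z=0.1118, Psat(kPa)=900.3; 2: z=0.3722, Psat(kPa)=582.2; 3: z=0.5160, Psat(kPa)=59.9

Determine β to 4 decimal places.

Raoult's law: Kᵢ = Pᵢˢᵃᵗ/P = Pᵢˢᵃᵗ/235.8.
  K_1 = 900.3/235.8 = 3.818066, K_2 = 582.2/235.8 = 2.469042, K_3 = 59.9/235.8 = 0.254029
Iterate (Newton) starting at β = 0.41:
  β = 0.4100: g = -0.06710, g' = -1.0999 → β = 0.3490
  β = 0.3490: g = -0.00010, g' = -1.1016 → β = 0.3489
Converged at β = 0.3489.

β = 0.3489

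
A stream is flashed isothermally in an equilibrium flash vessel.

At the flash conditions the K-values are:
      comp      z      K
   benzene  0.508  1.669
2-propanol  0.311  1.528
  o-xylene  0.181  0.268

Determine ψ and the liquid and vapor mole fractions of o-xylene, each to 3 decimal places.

ψ = 0.824, x_o-xylene = 0.456, y_o-xylene = 0.122

Let ψ = V/F and solve Σ zᵢ(Kᵢ−1)/(1+ψ(Kᵢ−1)) = 0.
Feasibility: ΣzᵢKᵢ = 1.372, Σzᵢ/Kᵢ = 1.183 — both > 1, two phases present.
Iterate (Newton) starting at ψ = 0.63:
  ψ = 0.630: g = 0.1164, g' = -0.495 → ψ = 0.865
  ψ = 0.865: g = -0.0332, g' = -0.853 → ψ = 0.826
  ψ = 0.826: g = -0.0019, g' = -0.757 → ψ = 0.824
Converged at ψ = 0.824.
Compositions from xᵢ = zᵢ/(1+ψ(Kᵢ−1)), yᵢ = Kᵢxᵢ:
  benzene: x = 0.328, y = 0.547
  2-propanol: x = 0.217, y = 0.331
  o-xylene: x = 0.456, y = 0.122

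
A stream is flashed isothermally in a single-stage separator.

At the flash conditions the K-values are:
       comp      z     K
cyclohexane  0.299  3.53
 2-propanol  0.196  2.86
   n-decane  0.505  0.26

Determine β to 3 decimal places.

β = 0.443

Newton iteration, β⁰ = 0.5:
  β = 0.500: g = -0.0703, g' = -1.252 → β = 0.444
  β = 0.444: g = -0.0004, g' = -1.241 → β = 0.443
Converged at β = 0.443.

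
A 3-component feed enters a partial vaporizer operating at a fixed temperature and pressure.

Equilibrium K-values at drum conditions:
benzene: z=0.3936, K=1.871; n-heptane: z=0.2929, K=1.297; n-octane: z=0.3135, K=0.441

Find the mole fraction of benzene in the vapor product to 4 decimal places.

Material balance + equilibrium reduce to Σ zᵢ(Kᵢ−1)/(1+V/F(Kᵢ−1)) = 0.
Check two-phase: ΣzᵢKᵢ = 1.2546 > 1 and Σzᵢ/Kᵢ = 1.1471 > 1, so g(0) = 0.2546 > 0 and g(1) = -0.1471 < 0.
Iterate (Newton) starting at V/F = 0.5:
  V/F = 0.5000: g = 0.07133, g' = -0.3532 → V/F = 0.7020
  V/F = 0.7020: g = -0.00369, g' = -0.3980 → V/F = 0.6927
Converged at V/F = 0.6927.
Compositions from xᵢ = zᵢ/(1+V/F(Kᵢ−1)), yᵢ = Kᵢxᵢ:
  benzene: x = 0.2455, y = 0.4593
  n-heptane: x = 0.2429, y = 0.3151
  n-octane: x = 0.5116, y = 0.2256

y_benzene = 0.4593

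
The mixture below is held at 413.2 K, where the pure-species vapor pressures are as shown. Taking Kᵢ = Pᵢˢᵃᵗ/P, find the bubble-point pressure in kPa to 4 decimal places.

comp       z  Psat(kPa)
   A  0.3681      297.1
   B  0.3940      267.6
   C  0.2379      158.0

Pbub = 252.3851 kPa

At the bubble point ψ → 0, so ΣzᵢKᵢ = 1 with Kᵢ = Pᵢˢᵃᵗ/P ⇒ P = ΣzᵢPᵢˢᵃᵗ.
P = 0.3681·297.1 + 0.3940·267.6 + 0.2379·158.0 = 252.3851 kPa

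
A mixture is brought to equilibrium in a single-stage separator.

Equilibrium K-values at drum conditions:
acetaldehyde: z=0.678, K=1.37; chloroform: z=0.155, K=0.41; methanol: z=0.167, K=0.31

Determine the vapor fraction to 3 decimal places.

ψ = 0.185

Newton iteration, ψ⁰ = 0.5:
  ψ = 0.500: g = -0.0939, g' = -0.360 → ψ = 0.239
  ψ = 0.239: g = -0.0140, g' = -0.265 → ψ = 0.186
  ψ = 0.186: g = -0.0003, g' = -0.254 → ψ = 0.185
Converged at ψ = 0.185.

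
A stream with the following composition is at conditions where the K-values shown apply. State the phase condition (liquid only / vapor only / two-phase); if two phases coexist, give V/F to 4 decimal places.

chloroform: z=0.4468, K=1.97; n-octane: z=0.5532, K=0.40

ΣzᵢKᵢ = 1.1015; Σzᵢ/Kᵢ = 1.6098.
Both exceed 1, so a two-phase solution exists.
Material balance + equilibrium reduce to Σ zᵢ(Kᵢ−1)/(1+ψ(Kᵢ−1)) = 0.
Binary case is linear: z₁(K₁−1)(1+ψ(K₂−1)) + z₂(K₂−1)(1+ψ(K₁−1)) = 0
⇒ ψ = [z₁(K₁−1)+z₂(K₂−1)] / [−(K₁−1)(K₂−1)] = 0.10148/0.58200 = 0.1744

two-phase, V/F = 0.1744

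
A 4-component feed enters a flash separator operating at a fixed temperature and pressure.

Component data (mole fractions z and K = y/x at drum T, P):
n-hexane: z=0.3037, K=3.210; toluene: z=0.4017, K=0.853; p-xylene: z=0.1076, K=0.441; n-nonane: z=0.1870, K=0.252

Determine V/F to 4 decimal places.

Material balance + equilibrium reduce to Σ zᵢ(Kᵢ−1)/(1+V/F(Kᵢ−1)) = 0.
Check two-phase: ΣzᵢKᵢ = 1.4121 > 1 and Σzᵢ/Kᵢ = 1.5516 > 1, so g(0) = 0.4121 > 0 and g(1) = -0.5516 < 0.
Iterate (Newton) starting at V/F = 0.42:
  V/F = 0.4200: g = 0.00260, g' = -0.6887 → V/F = 0.4238
Converged at V/F = 0.4238.

V/F = 0.4238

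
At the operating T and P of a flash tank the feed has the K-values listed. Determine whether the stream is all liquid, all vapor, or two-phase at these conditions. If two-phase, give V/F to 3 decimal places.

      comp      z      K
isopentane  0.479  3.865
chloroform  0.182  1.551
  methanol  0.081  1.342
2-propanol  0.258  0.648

all vapor

ΣzᵢKᵢ = 2.410; Σzᵢ/Kᵢ = 0.700.
Since Σzᵢ/Kᵢ < 1 the mixture is above its dew point — single vapor phase.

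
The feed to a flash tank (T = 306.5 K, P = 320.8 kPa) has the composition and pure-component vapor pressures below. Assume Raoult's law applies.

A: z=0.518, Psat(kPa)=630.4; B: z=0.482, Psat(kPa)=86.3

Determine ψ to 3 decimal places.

Raoult's law: Kᵢ = Pᵢˢᵃᵗ/P = Pᵢˢᵃᵗ/320.8.
  K_A = 630.4/320.8 = 1.96509, K_B = 86.3/320.8 = 0.26901
Material balance + equilibrium reduce to Σ zᵢ(Kᵢ−1)/(1+ψ(Kᵢ−1)) = 0.
Feasibility: ΣzᵢKᵢ = 1.148, Σzᵢ/Kᵢ = 2.055 — both > 1, two phases present.
Binary case is linear: z₁(K₁−1)(1+ψ(K₂−1)) + z₂(K₂−1)(1+ψ(K₁−1)) = 0
⇒ ψ = [z₁(K₁−1)+z₂(K₂−1)] / [−(K₁−1)(K₂−1)] = 0.1476/0.7055 = 0.209

ψ = 0.209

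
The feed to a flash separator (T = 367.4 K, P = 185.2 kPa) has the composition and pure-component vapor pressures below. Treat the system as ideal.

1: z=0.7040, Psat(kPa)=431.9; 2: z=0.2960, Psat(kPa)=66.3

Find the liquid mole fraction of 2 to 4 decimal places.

Raoult's law: Kᵢ = Pᵢˢᵃᵗ/P = Pᵢˢᵃᵗ/185.2.
  K_1 = 431.9/185.2 = 2.332073, K_2 = 66.3/185.2 = 0.357991
Binary case is linear: z₁(K₁−1)(1+β(K₂−1)) + z₂(K₂−1)(1+β(K₁−1)) = 0
⇒ β = [z₁(K₁−1)+z₂(K₂−1)] / [−(K₁−1)(K₂−1)] = 0.74775/0.85520 = 0.8743
Compositions from xᵢ = zᵢ/(1+β(Kᵢ−1)), yᵢ = Kᵢxᵢ:
  1: x = 0.3252, y = 0.7584
  2: x = 0.6748, y = 0.2416

x_2 = 0.6748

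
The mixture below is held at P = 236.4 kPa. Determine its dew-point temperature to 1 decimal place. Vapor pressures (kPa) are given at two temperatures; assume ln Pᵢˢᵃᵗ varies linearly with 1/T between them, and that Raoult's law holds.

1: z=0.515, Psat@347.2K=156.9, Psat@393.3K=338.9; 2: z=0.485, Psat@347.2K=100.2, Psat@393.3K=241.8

Dew-point temperature: Σzᵢ·P/Pᵢˢᵃᵗ(T) = 1. Interpolate ln Pᵢˢᵃᵗ = aᵢ + bᵢ/T.
  T = 347.2 K: ΣzᵢP/Pᵢˢᵃᵗ = 1.9202
  T = 393.3 K: ΣzᵢP/Pᵢˢᵃᵗ = 0.8334
  T = 370.2 K: ΣzᵢP/Pᵢˢᵃᵗ = 1.2332
  T = 381.8 K: ΣzᵢP/Pᵢˢᵃᵗ = 1.0069
  T = 387.6 K: ΣzᵢP/Pᵢˢᵃᵗ = 0.9140
  T = 384.7 K: ΣzᵢP/Pᵢˢᵃᵗ = 0.9590
Interpolating between 381.8 K and 384.7 K gives T ≈ 382.2 K.

T = 382.2 K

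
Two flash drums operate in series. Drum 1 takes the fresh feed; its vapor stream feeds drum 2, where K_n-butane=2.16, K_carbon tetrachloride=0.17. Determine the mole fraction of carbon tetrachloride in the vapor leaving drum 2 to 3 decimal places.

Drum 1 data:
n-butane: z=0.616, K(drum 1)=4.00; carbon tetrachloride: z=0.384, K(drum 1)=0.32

Drum 1:
Let ψ₁ = V/F and solve Σ zᵢ(Kᵢ−1)/(1+ψ₁(Kᵢ−1)) = 0.
Check two-phase: ΣzᵢKᵢ = 2.587 > 1 and Σzᵢ/Kᵢ = 1.354 > 1, so g(0) = 1.587 > 0 and g(1) = -0.354 < 0.
Iterate (Newton) starting at ψ₁ = 0.33:
  ψ₁ = 0.330: g = 0.5920, g' = -1.695 → ψ₁ = 0.679
  ψ₁ = 0.679: g = 0.1231, g' = -1.214 → ψ₁ = 0.781
  ψ₁ = 0.781: g = -0.0036, g' = -1.303 → ψ₁ = 0.778
Converged at ψ₁ = 0.778.
Drum-1 compositions:
  n-butane: x = 0.185, y = 0.739
  carbon tetrachloride: x = 0.815, y = 0.261
Drum-2 feed = drum-1 vapor: z₂ = (0.7391, 0.2609).
Drum 2:
Let ψ₂ = V/F and solve Σ zᵢ(Kᵢ−1)/(1+ψ₂(Kᵢ−1)) = 0.
Check two-phase: ΣzᵢKᵢ = 1.641 > 1 and Σzᵢ/Kᵢ = 1.877 > 1, so g(0) = 0.641 > 0 and g(1) = -0.877 < 0.
Binary case is linear: z₁(K₁−1)(1+ψ₂(K₂−1)) + z₂(K₂−1)(1+ψ₂(K₁−1)) = 0
⇒ ψ₂ = [z₁(K₁−1)+z₂(K₂−1)] / [−(K₁−1)(K₂−1)] = 0.6409/0.9628 = 0.666
  n-butane: x = 0.417, y = 0.901
  carbon tetrachloride: x = 0.583, y = 0.099

y_carbon tetrachloride (drum 2) = 0.099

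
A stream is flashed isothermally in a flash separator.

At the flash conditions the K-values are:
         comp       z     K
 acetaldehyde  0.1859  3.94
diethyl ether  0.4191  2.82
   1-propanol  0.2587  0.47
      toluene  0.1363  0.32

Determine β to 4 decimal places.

β = 0.8355

Let β = V/F and solve Σ zᵢ(Kᵢ−1)/(1+β(Kᵢ−1)) = 0.
Feasibility: ΣzᵢKᵢ = 2.0795, Σzᵢ/Kᵢ = 1.1722 — both > 1, two phases present.
Newton iteration, β⁰ = 0.5:
  β = 0.5000: g = 0.29365, g' = -0.9231 → β = 0.8181
  β = 0.8181: g = 0.01599, g' = -0.9093 → β = 0.8357
  β = 0.8357: g = -0.00014, g' = -0.9252 → β = 0.8355
Converged at β = 0.8355.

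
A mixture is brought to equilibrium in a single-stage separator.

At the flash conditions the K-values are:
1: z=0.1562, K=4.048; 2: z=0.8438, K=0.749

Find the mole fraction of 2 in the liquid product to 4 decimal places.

x_2 = 0.9239

Let ψ = V/F and solve Σ zᵢ(Kᵢ−1)/(1+ψ(Kᵢ−1)) = 0.
Check two-phase: ΣzᵢKᵢ = 1.2643 > 1 and Σzᵢ/Kᵢ = 1.1652 > 1, so g(0) = 0.2643 > 0 and g(1) = -0.1652 < 0.
Binary case is linear: z₁(K₁−1)(1+ψ(K₂−1)) + z₂(K₂−1)(1+ψ(K₁−1)) = 0
⇒ ψ = [z₁(K₁−1)+z₂(K₂−1)] / [−(K₁−1)(K₂−1)] = 0.26430/0.76505 = 0.3455
Compositions from xᵢ = zᵢ/(1+ψ(Kᵢ−1)), yᵢ = Kᵢxᵢ:
  1: x = 0.0761, y = 0.3080
  2: x = 0.9239, y = 0.6920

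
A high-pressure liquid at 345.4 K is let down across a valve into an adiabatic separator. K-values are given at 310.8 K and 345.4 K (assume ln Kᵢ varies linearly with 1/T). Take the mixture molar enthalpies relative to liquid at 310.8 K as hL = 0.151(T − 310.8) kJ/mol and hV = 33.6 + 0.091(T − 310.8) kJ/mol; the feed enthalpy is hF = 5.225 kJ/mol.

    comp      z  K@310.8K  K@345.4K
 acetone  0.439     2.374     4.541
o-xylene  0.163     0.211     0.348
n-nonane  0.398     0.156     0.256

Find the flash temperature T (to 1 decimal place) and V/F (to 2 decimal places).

T = 312.5 K, V/F = 0.15

Adiabatic flash: solve Rachford–Rice at each trial T, then check hF = ψ·hV(T) + (1−ψ)·hL(T).
  T = 310.8 K: K = (2.374, 0.211, 0.156), RR gives ψ = 0.122, H_out = 4.093 kJ/mol
  T = 345.4 K: K = (4.541, 0.348, 0.256), RR gives ψ = 0.453, H_out = 19.494 kJ/mol
  T = 328.1 K: K = (3.340, 0.275, 0.202), RR gives ψ = 0.325, H_out = 13.202 kJ/mol
  T = 319.5 K: K = (2.832, 0.242, 0.178), RR gives ψ = 0.240, H_out = 9.258 kJ/mol
  T = 315.1 K: K = (2.593, 0.226, 0.167), RR gives ψ = 0.186, H_out = 6.844 kJ/mol
  T = 313.0 K: K = (2.485, 0.219, 0.162), RR gives ψ = 0.156, H_out = 5.558 kJ/mol
Linear interpolation between T = 310.8 (H_out = 4.093) and T = 313.0 (H_out = 5.558) on hF = 5.225 gives T ≈ 312.5 K, at which ψ = 0.15.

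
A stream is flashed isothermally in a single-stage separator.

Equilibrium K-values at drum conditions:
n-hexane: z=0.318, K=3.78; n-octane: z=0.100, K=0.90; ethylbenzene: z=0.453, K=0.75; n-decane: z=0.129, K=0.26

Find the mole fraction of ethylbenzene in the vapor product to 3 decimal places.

Material balance + equilibrium reduce to Σ zᵢ(Kᵢ−1)/(1+V/F(Kᵢ−1)) = 0.
Feasibility: ΣzᵢKᵢ = 1.665, Σzᵢ/Kᵢ = 1.295 — both > 1, two phases present.
Newton iteration, V/F⁰ = 0.5:
  V/F = 0.500: g = 0.0784, g' = -0.646 → V/F = 0.621
  V/F = 0.621: g = 0.0027, g' = -0.613 → V/F = 0.626
Converged at V/F = 0.626.
Compositions from xᵢ = zᵢ/(1+V/F(Kᵢ−1)), yᵢ = Kᵢxᵢ:
  n-hexane: x = 0.116, y = 0.439
  n-octane: x = 0.107, y = 0.096
  ethylbenzene: x = 0.537, y = 0.403
  n-decane: x = 0.240, y = 0.062

y_ethylbenzene = 0.403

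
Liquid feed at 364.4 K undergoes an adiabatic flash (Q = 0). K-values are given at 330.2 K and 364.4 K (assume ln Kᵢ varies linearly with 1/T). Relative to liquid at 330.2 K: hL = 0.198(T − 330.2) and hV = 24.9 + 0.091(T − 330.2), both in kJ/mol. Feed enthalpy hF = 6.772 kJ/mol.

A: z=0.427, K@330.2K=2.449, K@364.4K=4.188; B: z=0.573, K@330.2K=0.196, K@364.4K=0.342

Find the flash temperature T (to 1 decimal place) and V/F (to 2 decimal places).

Adiabatic flash: solve Rachford–Rice at each trial T, then check hF = ψ·hV(T) + (1−ψ)·hL(T).
  T = 330.2 K: K = (2.449, 0.196), RR gives ψ = 0.136, H_out = 3.378 kJ/mol
  T = 364.4 K: K = (4.188, 0.342), RR gives ψ = 0.469, H_out = 16.738 kJ/mol
  T = 347.3 K: K = (3.245, 0.262), RR gives ψ = 0.324, H_out = 10.855 kJ/mol
  T = 338.8 K: K = (2.831, 0.228), RR gives ψ = 0.240, H_out = 7.461 kJ/mol
  T = 334.5 K: K = (2.636, 0.212), RR gives ψ = 0.191, H_out = 5.526 kJ/mol
  T = 336.6 K: K = (2.730, 0.219), RR gives ψ = 0.216, H_out = 6.494 kJ/mol
Linear interpolation between T = 336.6 (H_out = 6.494) and T = 338.8 (H_out = 7.461) on hF = 6.772 gives T ≈ 337.2 K, at which ψ = 0.22.

T = 337.2 K, V/F = 0.22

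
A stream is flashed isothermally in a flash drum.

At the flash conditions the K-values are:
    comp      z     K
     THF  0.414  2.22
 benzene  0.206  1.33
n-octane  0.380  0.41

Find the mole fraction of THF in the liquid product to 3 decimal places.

x_THF = 0.239

Material balance + equilibrium reduce to Σ zᵢ(Kᵢ−1)/(1+ψ(Kᵢ−1)) = 0.
Feasibility: ΣzᵢKᵢ = 1.349, Σzᵢ/Kᵢ = 1.268 — both > 1, two phases present.
Newton–Raphson from ψ = 0.32:
  ψ = 0.320: g = 0.1484, g' = -0.538 → ψ = 0.596
  ψ = 0.596: g = 0.0036, g' = -0.537 → ψ = 0.602
Converged at ψ = 0.602.
Compositions from xᵢ = zᵢ/(1+ψ(Kᵢ−1)), yᵢ = Kᵢxᵢ:
  THF: x = 0.239, y = 0.530
  benzene: x = 0.172, y = 0.229
  n-octane: x = 0.590, y = 0.242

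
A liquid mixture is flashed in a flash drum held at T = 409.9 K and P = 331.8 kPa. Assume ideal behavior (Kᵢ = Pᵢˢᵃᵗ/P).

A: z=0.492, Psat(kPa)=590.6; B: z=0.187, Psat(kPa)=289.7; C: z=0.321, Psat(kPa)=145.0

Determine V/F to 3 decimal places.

V/F = 0.498

Raoult's law: Kᵢ = Pᵢˢᵃᵗ/P = Pᵢˢᵃᵗ/331.8.
  K_A = 590.6/331.8 = 1.77999, K_B = 289.7/331.8 = 0.87312, K_C = 145.0/331.8 = 0.43701
Newton–Raphson from V/F = 0.5:
  V/F = 0.500: g = -0.0008, g' = -0.355 → V/F = 0.498
Converged at V/F = 0.498.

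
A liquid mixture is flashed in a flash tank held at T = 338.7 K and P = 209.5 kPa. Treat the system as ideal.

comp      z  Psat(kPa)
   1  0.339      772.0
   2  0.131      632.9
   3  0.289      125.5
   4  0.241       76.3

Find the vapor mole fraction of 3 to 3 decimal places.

y_3 = 0.239

Raoult's law: Kᵢ = Pᵢˢᵃᵗ/P = Pᵢˢᵃᵗ/209.5.
  K_1 = 772.0/209.5 = 3.68496, K_2 = 632.9/209.5 = 3.02100, K_3 = 125.5/209.5 = 0.59905, K_4 = 76.3/209.5 = 0.36420
Rachford–Rice: g(ψ) = Σ zᵢ(Kᵢ−1)/(1+ψ(Kᵢ−1)) = 0.
Feasibility: ΣzᵢKᵢ = 1.906, Σzᵢ/Kᵢ = 1.280 — both > 1, two phases present.
Iterate (Newton) starting at ψ = 0.5:
  ψ = 0.500: g = 0.1507, g' = -0.860 → ψ = 0.675
  ψ = 0.675: g = 0.0081, g' = -0.791 → ψ = 0.686
Converged at ψ = 0.686.
Compositions from xᵢ = zᵢ/(1+ψ(Kᵢ−1)), yᵢ = Kᵢxᵢ:
  1: x = 0.119, y = 0.440
  2: x = 0.055, y = 0.166
  3: x = 0.399, y = 0.239
  4: x = 0.427, y = 0.156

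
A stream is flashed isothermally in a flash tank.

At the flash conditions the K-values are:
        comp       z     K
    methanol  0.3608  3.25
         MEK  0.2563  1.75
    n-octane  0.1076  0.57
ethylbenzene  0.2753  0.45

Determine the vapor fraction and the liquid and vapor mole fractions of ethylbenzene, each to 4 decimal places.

ψ = 0.9123, x_ethylbenzene = 0.5526, y_ethylbenzene = 0.2487

Iterate (Newton) starting at ψ = 0.53:
  ψ = 0.5300: g = 0.23417, g' = -0.6531 → ψ = 0.8886
  ψ = 0.8886: g = 0.01499, g' = -0.6256 → ψ = 0.9125
  ψ = 0.9125: g = -0.00012, g' = -0.6363 → ψ = 0.9123
Converged at ψ = 0.9123.
Compositions from xᵢ = zᵢ/(1+ψ(Kᵢ−1)), yᵢ = Kᵢxᵢ:
  methanol: x = 0.1182, y = 0.3841
  MEK: x = 0.1522, y = 0.2663
  n-octane: x = 0.1771, y = 0.1009
  ethylbenzene: x = 0.5526, y = 0.2487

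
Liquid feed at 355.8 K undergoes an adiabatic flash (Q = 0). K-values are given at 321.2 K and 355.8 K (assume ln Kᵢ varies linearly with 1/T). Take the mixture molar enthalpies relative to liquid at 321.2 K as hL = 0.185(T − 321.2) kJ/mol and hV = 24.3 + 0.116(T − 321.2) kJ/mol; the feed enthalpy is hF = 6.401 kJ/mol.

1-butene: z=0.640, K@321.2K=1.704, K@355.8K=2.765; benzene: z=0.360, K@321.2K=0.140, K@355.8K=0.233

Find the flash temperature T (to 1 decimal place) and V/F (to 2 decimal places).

T = 322.3 K, V/F = 0.26

Adiabatic flash: solve Rachford–Rice at each trial T, then check hF = ψ·hV(T) + (1−ψ)·hL(T).
  T = 321.2 K: K = (1.704, 0.140), RR gives ψ = 0.233, H_out = 5.658 kJ/mol
  T = 355.8 K: K = (2.765, 0.233), RR gives ψ = 0.630, H_out = 20.216 kJ/mol
  T = 338.5 K: K = (2.198, 0.183), RR gives ψ = 0.483, H_out = 14.355 kJ/mol
  T = 329.9 K: K = (1.943, 0.161), RR gives ψ = 0.381, H_out = 10.635 kJ/mol
  T = 325.5 K: K = (1.820, 0.150), RR gives ψ = 0.314, H_out = 8.329 kJ/mol
  T = 323.4 K: K = (1.763, 0.145), RR gives ψ = 0.277, H_out = 7.086 kJ/mol
Linear interpolation between T = 321.2 (H_out = 5.658) and T = 323.4 (H_out = 7.086) on hF = 6.401 gives T ≈ 322.3 K, at which ψ = 0.26.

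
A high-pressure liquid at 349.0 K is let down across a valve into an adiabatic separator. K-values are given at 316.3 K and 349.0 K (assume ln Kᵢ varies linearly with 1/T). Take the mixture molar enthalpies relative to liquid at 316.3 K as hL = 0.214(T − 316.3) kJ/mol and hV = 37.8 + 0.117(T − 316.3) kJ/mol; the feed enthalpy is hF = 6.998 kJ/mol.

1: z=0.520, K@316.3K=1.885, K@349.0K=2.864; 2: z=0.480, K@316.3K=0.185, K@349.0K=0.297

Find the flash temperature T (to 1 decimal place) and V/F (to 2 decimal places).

T = 320.3 K, V/F = 0.16

Adiabatic flash: solve Rachford–Rice at each trial T, then check hF = ψ·hV(T) + (1−ψ)·hL(T).
  T = 316.3 K: K = (1.885, 0.185), RR gives ψ = 0.096, H_out = 3.616 kJ/mol
  T = 349.0 K: K = (2.864, 0.297), RR gives ψ = 0.482, H_out = 23.695 kJ/mol
  T = 332.6 K: K = (2.346, 0.237), RR gives ψ = 0.325, H_out = 15.255 kJ/mol
  T = 324.5 K: K = (2.110, 0.210), RR gives ψ = 0.226, H_out = 10.118 kJ/mol
  T = 320.4 K: K = (1.996, 0.197), RR gives ψ = 0.166, H_out = 7.080 kJ/mol
  T = 318.4 K: K = (1.941, 0.191), RR gives ψ = 0.133, H_out = 5.452 kJ/mol
Linear interpolation between T = 318.4 (H_out = 5.452) and T = 320.4 (H_out = 7.080) on hF = 6.998 gives T ≈ 320.3 K, at which ψ = 0.16.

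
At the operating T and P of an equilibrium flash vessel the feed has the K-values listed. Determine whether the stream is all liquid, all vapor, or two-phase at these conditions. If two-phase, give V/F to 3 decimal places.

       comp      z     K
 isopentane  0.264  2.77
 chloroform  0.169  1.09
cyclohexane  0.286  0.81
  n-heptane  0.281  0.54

two-phase, V/F = 0.604

ΣzᵢKᵢ = 1.299; Σzᵢ/Kᵢ = 1.124.
Both exceed 1, so a two-phase solution exists.
Iterate (Newton) starting at ψ = 0.5:
  ψ = 0.500: g = 0.0345, g' = -0.347 → ψ = 0.600
  ψ = 0.600: g = 0.0013, g' = -0.322 → ψ = 0.604
Converged at ψ = 0.604.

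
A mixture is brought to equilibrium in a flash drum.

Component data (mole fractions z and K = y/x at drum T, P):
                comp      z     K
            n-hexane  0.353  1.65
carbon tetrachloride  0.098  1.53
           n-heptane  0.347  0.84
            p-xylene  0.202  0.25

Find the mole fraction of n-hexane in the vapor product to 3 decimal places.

y_n-hexane = 0.502

Material balance + equilibrium reduce to Σ zᵢ(Kᵢ−1)/(1+ψ(Kᵢ−1)) = 0.
Check two-phase: ΣzᵢKᵢ = 1.074 > 1 and Σzᵢ/Kᵢ = 1.499 > 1, so g(0) = 0.074 > 0 and g(1) = -0.499 < 0.
Newton iteration, ψ⁰ = 0.43:
  ψ = 0.430: g = -0.0616, g' = -0.367 → ψ = 0.262
  ψ = 0.262: g = -0.0049, g' = -0.316 → ψ = 0.247
Converged at ψ = 0.247.
Compositions from xᵢ = zᵢ/(1+ψ(Kᵢ−1)), yᵢ = Kᵢxᵢ:
  n-hexane: x = 0.304, y = 0.502
  carbon tetrachloride: x = 0.087, y = 0.133
  n-heptane: x = 0.361, y = 0.303
  p-xylene: x = 0.248, y = 0.062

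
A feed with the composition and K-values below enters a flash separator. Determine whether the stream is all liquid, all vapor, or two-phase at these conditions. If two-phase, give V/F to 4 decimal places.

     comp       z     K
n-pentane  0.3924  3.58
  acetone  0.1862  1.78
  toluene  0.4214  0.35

two-phase, V/F = 0.6503

ΣzᵢKᵢ = 1.8837; Σzᵢ/Kᵢ = 1.4182.
Both exceed 1, so a two-phase solution exists.
Rachford–Rice: g(ψ) = Σ zᵢ(Kᵢ−1)/(1+ψ(Kᵢ−1)) = 0.
Iterate (Newton) starting at ψ = 0.6:
  ψ = 0.6000: g = 0.04723, g' = -0.9334 → ψ = 0.6506
  ψ = 0.6506: g = -0.00032, g' = -0.9485 → ψ = 0.6503
Converged at ψ = 0.6503.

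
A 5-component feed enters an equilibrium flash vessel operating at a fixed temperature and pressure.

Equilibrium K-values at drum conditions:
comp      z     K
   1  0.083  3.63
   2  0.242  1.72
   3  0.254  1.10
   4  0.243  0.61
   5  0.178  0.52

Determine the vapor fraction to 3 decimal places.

ψ = 0.555

Rachford–Rice: g(ψ) = Σ zᵢ(Kᵢ−1)/(1+ψ(Kᵢ−1)) = 0.
g(0) = ΣzᵢKᵢ − 1 = 0.238 and g(1) = 1 − Σzᵢ/Kᵢ = -0.135, so a root lies in (0, 1).
Newton–Raphson from ψ = 0.59:
  ψ = 0.590: g = -0.0105, g' = -0.294 → ψ = 0.554
  ψ = 0.554: g = 0.0001, g' = -0.298 → ψ = 0.555
Converged at ψ = 0.555.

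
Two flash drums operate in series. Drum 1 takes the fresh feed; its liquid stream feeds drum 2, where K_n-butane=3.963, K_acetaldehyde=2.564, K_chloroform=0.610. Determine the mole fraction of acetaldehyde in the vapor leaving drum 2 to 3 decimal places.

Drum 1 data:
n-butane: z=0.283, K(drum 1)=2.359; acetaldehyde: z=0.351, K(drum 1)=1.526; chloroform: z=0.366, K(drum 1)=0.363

Drum 1:
Material balance + equilibrium reduce to Σ zᵢ(Kᵢ−1)/(1+ψ₁(Kᵢ−1)) = 0.
g(0) = ΣzᵢKᵢ − 1 = 0.336 and g(1) = 1 − Σzᵢ/Kᵢ = -0.358, so a root lies in (0, 1).
Newton iteration, ψ₁⁰ = 0.5:
  ψ₁ = 0.500: g = 0.0331, g' = -0.566 → ψ₁ = 0.558
Converged at ψ₁ = 0.558.
Drum-1 compositions:
  n-butane: x = 0.161, y = 0.380
  acetaldehyde: x = 0.271, y = 0.414
  chloroform: x = 0.568, y = 0.206
Drum-2 feed = drum-1 liquid: z₂ = (0.1610, 0.2714, 0.5676).
Drum 2:
Newton–Raphson from ψ₂ = 0.5:
  ψ₂ = 0.500: g = 0.1555, g' = -0.572 → ψ₂ = 0.772
  ψ₂ = 0.772: g = 0.0207, g' = -0.444 → ψ₂ = 0.819
Converged at ψ₂ = 0.819.
  n-butane: x = 0.047, y = 0.186
  acetaldehyde: x = 0.119, y = 0.305
  chloroform: x = 0.834, y = 0.509

y_acetaldehyde (drum 2) = 0.305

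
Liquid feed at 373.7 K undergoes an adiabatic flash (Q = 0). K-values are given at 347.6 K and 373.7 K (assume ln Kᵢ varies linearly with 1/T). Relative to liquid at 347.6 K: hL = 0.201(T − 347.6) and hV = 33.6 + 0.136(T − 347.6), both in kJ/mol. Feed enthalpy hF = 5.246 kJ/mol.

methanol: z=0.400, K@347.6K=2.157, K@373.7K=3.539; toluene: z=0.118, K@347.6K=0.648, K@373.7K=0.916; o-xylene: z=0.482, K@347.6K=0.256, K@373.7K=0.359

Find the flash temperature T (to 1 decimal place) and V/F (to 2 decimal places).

Adiabatic flash: solve Rachford–Rice at each trial T, then check hF = ψ·hV(T) + (1−ψ)·hL(T).
  T = 347.6 K: K = (2.157, 0.648, 0.256), RR gives ψ = 0.079, H_out = 2.668 kJ/mol
  T = 373.7 K: K = (3.539, 0.916, 0.359), RR gives ψ = 0.481, H_out = 20.599 kJ/mol
  T = 360.6 K: K = (2.785, 0.775, 0.305), RR gives ψ = 0.314, H_out = 12.910 kJ/mol
  T = 354.1 K: K = (2.457, 0.710, 0.280), RR gives ψ = 0.211, H_out = 8.302 kJ/mol
  T = 350.9 K: K = (2.306, 0.679, 0.268), RR gives ψ = 0.151, H_out = 5.694 kJ/mol
  T = 349.2 K: K = (2.228, 0.663, 0.262), RR gives ψ = 0.115, H_out = 4.184 kJ/mol
Linear interpolation between T = 349.2 (H_out = 4.184) and T = 350.9 (H_out = 5.694) on hF = 5.246 gives T ≈ 350.4 K, at which ψ = 0.14.

T = 350.4 K, V/F = 0.14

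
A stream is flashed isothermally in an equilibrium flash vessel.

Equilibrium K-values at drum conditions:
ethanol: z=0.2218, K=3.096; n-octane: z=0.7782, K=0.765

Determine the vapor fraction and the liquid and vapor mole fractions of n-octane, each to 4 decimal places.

Material balance + equilibrium reduce to Σ zᵢ(Kᵢ−1)/(1+ψ(Kᵢ−1)) = 0.
Feasibility: ΣzᵢKᵢ = 1.2820, Σzᵢ/Kᵢ = 1.0889 — both > 1, two phases present.
Binary case is linear: z₁(K₁−1)(1+ψ(K₂−1)) + z₂(K₂−1)(1+ψ(K₁−1)) = 0
⇒ ψ = [z₁(K₁−1)+z₂(K₂−1)] / [−(K₁−1)(K₂−1)] = 0.28202/0.49256 = 0.5726
Compositions from xᵢ = zᵢ/(1+ψ(Kᵢ−1)), yᵢ = Kᵢxᵢ:
  ethanol: x = 0.1008, y = 0.3121
  n-octane: x = 0.8992, y = 0.6879

ψ = 0.5726, x_n-octane = 0.8992, y_n-octane = 0.6879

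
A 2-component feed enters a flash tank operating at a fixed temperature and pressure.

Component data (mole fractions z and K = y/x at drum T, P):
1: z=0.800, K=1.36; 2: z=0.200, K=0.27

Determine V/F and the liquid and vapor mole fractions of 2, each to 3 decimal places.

Material balance + equilibrium reduce to Σ zᵢ(Kᵢ−1)/(1+V/F(Kᵢ−1)) = 0.
Feasibility: ΣzᵢKᵢ = 1.142, Σzᵢ/Kᵢ = 1.329 — both > 1, two phases present.
Newton iteration, V/F⁰ = 0.5:
  V/F = 0.500: g = 0.0141, g' = -0.339 → V/F = 0.542
  V/F = 0.542: g = -0.0005, g' = -0.364 → V/F = 0.540
Converged at V/F = 0.540.
Compositions from xᵢ = zᵢ/(1+V/F(Kᵢ−1)), yᵢ = Kᵢxᵢ:
  1: x = 0.670, y = 0.911
  2: x = 0.330, y = 0.089

V/F = 0.540, x_2 = 0.330, y_2 = 0.089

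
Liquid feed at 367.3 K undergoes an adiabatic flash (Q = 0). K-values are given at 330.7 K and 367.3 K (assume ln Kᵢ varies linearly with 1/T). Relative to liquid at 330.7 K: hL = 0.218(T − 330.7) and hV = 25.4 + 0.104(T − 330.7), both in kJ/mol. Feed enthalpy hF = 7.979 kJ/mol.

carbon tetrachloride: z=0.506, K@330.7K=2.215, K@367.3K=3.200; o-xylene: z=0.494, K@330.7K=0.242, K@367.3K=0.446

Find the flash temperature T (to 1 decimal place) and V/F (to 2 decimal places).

Adiabatic flash: solve Rachford–Rice at each trial T, then check hF = ψ·hV(T) + (1−ψ)·hL(T).
  T = 330.7 K: K = (2.215, 0.242), RR gives ψ = 0.261, H_out = 6.628 kJ/mol
  T = 367.3 K: K = (3.200, 0.446), RR gives ψ = 0.689, H_out = 22.601 kJ/mol
  T = 349.0 K: K = (2.688, 0.334), RR gives ψ = 0.467, H_out = 14.876 kJ/mol
  T = 339.9 K: K = (2.448, 0.286), RR gives ψ = 0.367, H_out = 10.947 kJ/mol
  T = 335.3 K: K = (2.330, 0.263), RR gives ψ = 0.315, H_out = 8.848 kJ/mol
  T = 333.0 K: K = (2.272, 0.252), RR gives ψ = 0.289, H_out = 7.756 kJ/mol
Linear interpolation between T = 333.0 (H_out = 7.756) and T = 335.3 (H_out = 8.848) on hF = 7.979 gives T ≈ 333.5 K, at which ψ = 0.29.

T = 333.5 K, V/F = 0.29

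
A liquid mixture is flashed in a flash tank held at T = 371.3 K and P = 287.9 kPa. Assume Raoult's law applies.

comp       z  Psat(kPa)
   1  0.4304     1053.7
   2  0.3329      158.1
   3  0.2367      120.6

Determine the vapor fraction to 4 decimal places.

Raoult's law: Kᵢ = Pᵢˢᵃᵗ/P = Pᵢˢᵃᵗ/287.9.
  K_1 = 1053.7/287.9 = 3.659951, K_2 = 158.1/287.9 = 0.549149, K_3 = 120.6/287.9 = 0.418895
Newton iteration, ψ⁰ = 0.5:
  ψ = 0.5000: g = 0.10371, g' = -0.8325 → ψ = 0.6246
  ψ = 0.6246: g = 0.00535, g' = -0.7580 → ψ = 0.6316
Converged at ψ = 0.6316.

ψ = 0.6316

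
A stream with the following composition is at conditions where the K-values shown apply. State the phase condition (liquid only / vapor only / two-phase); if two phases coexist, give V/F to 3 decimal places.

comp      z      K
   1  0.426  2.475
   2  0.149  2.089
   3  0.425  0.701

vapor only

ΣzᵢKᵢ = 1.664; Σzᵢ/Kᵢ = 0.850.
Since Σzᵢ/Kᵢ < 1 the mixture is above its dew point — single vapor phase.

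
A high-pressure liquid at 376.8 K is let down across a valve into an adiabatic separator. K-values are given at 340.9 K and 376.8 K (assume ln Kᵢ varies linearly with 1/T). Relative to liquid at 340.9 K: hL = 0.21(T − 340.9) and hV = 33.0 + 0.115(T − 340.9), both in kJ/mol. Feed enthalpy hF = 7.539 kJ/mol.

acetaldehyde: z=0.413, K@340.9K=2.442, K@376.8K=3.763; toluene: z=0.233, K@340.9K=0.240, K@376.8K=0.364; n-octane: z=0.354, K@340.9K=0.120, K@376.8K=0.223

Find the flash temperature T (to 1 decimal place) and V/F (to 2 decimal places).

Adiabatic flash: solve Rachford–Rice at each trial T, then check hF = ψ·hV(T) + (1−ψ)·hL(T).
  T = 340.9 K: K = (2.442, 0.240, 0.120), RR gives ψ = 0.089, H_out = 2.934 kJ/mol
  T = 376.8 K: K = (3.763, 0.364, 0.223), RR gives ψ = 0.359, H_out = 18.148 kJ/mol
  T = 358.9 K: K = (3.066, 0.299, 0.166), RR gives ψ = 0.244, H_out = 11.408 kJ/mol
  T = 349.9 K: K = (2.744, 0.269, 0.142), RR gives ψ = 0.174, H_out = 7.491 kJ/mol
  T = 354.4 K: K = (2.903, 0.283, 0.154), RR gives ψ = 0.211, H_out = 9.512 kJ/mol
  T = 352.1 K: K = (2.821, 0.276, 0.148), RR gives ψ = 0.192, H_out = 8.496 kJ/mol
Linear interpolation between T = 349.9 (H_out = 7.491) and T = 352.1 (H_out = 8.496) on hF = 7.539 gives T ≈ 350.0 K, at which ψ = 0.18.

T = 350.0 K, V/F = 0.18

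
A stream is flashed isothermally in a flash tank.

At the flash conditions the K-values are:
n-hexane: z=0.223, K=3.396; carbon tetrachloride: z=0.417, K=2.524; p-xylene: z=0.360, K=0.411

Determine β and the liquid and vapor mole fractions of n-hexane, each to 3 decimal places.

Let β = V/F and solve Σ zᵢ(Kᵢ−1)/(1+β(Kᵢ−1)) = 0.
Check two-phase: ΣzᵢKᵢ = 1.958 > 1 and Σzᵢ/Kᵢ = 1.107 > 1, so g(0) = 0.958 > 0 and g(1) = -0.107 < 0.
Newton–Raphson from β = 0.5:
  β = 0.500: g = 0.3032, g' = -0.828 → β = 0.866
  β = 0.866: g = 0.0147, g' = -0.836 → β = 0.884
Converged at β = 0.884.
Compositions from xᵢ = zᵢ/(1+β(Kᵢ−1)), yᵢ = Kᵢxᵢ:
  n-hexane: x = 0.072, y = 0.243
  carbon tetrachloride: x = 0.178, y = 0.448
  p-xylene: x = 0.751, y = 0.309

β = 0.884, x_n-hexane = 0.072, y_n-hexane = 0.243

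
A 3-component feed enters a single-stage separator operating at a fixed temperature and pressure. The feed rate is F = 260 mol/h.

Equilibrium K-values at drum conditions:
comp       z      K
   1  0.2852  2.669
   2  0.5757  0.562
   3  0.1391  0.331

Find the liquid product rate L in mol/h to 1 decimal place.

L = 218.3 mol/h

Let ψ = V/F and solve Σ zᵢ(Kᵢ−1)/(1+ψ(Kᵢ−1)) = 0.
Feasibility: ΣzᵢKᵢ = 1.1308, Σzᵢ/Kᵢ = 1.5515 — both > 1, two phases present.
Newton–Raphson from ψ = 0.41:
  ψ = 0.4100: g = -0.15297, g' = -0.5623 → ψ = 0.1380
  ψ = 0.1380: g = 0.01600, g' = -0.7255 → ψ = 0.1600
  ψ = 0.1600: g = 0.00028, g' = -0.7006 → ψ = 0.1604
Converged at ψ = 0.1604.
Then V = ψ·F = 0.1604·260 = 41.7 mol/h and L = F − V = 218.3 mol/h.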